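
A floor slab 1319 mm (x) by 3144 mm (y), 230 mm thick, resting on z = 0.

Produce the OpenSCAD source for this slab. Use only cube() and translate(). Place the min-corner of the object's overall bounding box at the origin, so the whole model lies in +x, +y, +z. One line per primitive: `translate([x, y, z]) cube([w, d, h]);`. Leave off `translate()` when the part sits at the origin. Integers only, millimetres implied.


cube([1319, 3144, 230]);


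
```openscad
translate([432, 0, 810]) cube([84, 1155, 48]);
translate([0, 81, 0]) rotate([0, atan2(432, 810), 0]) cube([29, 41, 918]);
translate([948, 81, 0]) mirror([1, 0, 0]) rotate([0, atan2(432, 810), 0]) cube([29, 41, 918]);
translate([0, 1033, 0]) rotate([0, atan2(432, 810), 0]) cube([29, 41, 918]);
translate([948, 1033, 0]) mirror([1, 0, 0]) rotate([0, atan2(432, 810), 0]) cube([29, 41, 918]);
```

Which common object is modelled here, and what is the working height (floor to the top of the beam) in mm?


A sawhorse. The overall height is 858 mm.

A beam across two mirrored pairs of raked legs — a sawhorse. The beam's underside is at z = 810 (matching the legs' vertical rise in atan2(432, 810)) and the beam is 48 mm tall, so its top is at 810 + 48 = 858 mm. The raked legs top out at the beam's underside, so that is the highest point.


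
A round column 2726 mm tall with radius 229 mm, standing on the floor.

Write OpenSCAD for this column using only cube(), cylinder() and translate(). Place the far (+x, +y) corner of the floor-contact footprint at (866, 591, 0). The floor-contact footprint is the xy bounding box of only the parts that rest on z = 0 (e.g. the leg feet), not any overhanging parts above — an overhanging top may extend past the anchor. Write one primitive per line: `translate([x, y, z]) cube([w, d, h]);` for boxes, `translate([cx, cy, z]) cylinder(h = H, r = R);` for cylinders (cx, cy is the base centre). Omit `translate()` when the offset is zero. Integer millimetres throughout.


translate([637, 362, 0]) cylinder(h = 2726, r = 229);


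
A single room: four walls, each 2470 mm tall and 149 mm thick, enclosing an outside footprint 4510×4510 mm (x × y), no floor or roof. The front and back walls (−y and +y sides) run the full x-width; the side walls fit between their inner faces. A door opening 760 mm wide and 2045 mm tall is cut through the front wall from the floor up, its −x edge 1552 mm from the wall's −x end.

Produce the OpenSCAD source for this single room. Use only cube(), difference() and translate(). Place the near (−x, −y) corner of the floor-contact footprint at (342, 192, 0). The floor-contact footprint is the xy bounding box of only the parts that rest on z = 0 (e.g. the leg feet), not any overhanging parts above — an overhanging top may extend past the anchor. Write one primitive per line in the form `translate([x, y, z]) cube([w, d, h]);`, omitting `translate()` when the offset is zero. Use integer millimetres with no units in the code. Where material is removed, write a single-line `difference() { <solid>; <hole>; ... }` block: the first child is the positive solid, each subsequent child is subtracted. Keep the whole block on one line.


difference() { translate([342, 192, 0]) cube([4510, 149, 2470]); translate([1894, 192, 0]) cube([760, 149, 2045]); }
translate([342, 4553, 0]) cube([4510, 149, 2470]);
translate([342, 341, 0]) cube([149, 4212, 2470]);
translate([4703, 341, 0]) cube([149, 4212, 2470]);


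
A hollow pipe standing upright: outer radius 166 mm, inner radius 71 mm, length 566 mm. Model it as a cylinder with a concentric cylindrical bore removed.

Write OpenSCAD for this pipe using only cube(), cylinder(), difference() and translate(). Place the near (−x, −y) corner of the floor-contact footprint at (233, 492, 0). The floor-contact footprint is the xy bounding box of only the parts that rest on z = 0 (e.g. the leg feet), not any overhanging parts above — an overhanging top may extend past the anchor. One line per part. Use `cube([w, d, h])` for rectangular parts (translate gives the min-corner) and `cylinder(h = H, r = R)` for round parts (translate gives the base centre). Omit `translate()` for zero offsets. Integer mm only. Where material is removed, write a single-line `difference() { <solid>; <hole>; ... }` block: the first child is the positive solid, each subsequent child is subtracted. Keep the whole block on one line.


difference() { translate([399, 658, 0]) cylinder(h = 566, r = 166); translate([399, 658, 0]) cylinder(h = 566, r = 71); }


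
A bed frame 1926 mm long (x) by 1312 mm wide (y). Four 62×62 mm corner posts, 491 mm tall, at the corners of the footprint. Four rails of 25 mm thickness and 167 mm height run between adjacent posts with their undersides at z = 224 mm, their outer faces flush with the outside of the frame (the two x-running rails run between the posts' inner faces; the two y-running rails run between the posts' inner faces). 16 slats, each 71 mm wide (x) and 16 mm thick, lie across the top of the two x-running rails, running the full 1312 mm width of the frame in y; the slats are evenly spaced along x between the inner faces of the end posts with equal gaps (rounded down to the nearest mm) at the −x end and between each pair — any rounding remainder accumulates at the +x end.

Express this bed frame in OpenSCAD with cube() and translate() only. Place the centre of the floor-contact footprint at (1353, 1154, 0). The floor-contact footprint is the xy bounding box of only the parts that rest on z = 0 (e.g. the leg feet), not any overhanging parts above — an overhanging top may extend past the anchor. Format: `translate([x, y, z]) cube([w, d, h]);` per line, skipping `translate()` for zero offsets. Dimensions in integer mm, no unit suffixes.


// slat z = rail_z + rail_h = 224 + 167 = 391
// slat gap = ⌊(1802 − 16·71) / 17⌋ = 39
translate([390, 498, 0]) cube([62, 62, 491]);
translate([390, 1748, 0]) cube([62, 62, 491]);
translate([2254, 498, 0]) cube([62, 62, 491]);
translate([2254, 1748, 0]) cube([62, 62, 491]);
translate([452, 498, 224]) cube([1802, 25, 167]);
translate([452, 1785, 224]) cube([1802, 25, 167]);
translate([390, 560, 224]) cube([25, 1188, 167]);
translate([2291, 560, 224]) cube([25, 1188, 167]);
translate([491, 498, 391]) cube([71, 1312, 16]);
translate([601, 498, 391]) cube([71, 1312, 16]);
translate([711, 498, 391]) cube([71, 1312, 16]);
translate([821, 498, 391]) cube([71, 1312, 16]);
translate([931, 498, 391]) cube([71, 1312, 16]);
translate([1041, 498, 391]) cube([71, 1312, 16]);
translate([1151, 498, 391]) cube([71, 1312, 16]);
translate([1261, 498, 391]) cube([71, 1312, 16]);
translate([1371, 498, 391]) cube([71, 1312, 16]);
translate([1481, 498, 391]) cube([71, 1312, 16]);
translate([1591, 498, 391]) cube([71, 1312, 16]);
translate([1701, 498, 391]) cube([71, 1312, 16]);
translate([1811, 498, 391]) cube([71, 1312, 16]);
translate([1921, 498, 391]) cube([71, 1312, 16]);
translate([2031, 498, 391]) cube([71, 1312, 16]);
translate([2141, 498, 391]) cube([71, 1312, 16]);


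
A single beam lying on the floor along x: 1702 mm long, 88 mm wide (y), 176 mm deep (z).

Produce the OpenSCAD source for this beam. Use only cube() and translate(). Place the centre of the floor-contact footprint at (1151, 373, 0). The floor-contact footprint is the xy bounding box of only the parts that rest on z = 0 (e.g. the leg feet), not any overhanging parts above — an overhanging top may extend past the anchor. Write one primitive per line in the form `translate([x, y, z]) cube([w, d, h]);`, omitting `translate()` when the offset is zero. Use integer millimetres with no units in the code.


translate([300, 329, 0]) cube([1702, 88, 176]);


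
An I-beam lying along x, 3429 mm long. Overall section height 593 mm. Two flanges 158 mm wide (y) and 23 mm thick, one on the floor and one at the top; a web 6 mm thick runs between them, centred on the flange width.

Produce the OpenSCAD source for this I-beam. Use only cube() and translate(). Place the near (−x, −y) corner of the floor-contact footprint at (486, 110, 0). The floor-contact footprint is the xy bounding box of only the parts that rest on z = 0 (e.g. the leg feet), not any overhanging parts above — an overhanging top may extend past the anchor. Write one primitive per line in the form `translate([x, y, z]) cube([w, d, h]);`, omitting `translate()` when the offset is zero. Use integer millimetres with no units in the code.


translate([486, 110, 0]) cube([3429, 158, 23]);
translate([486, 186, 23]) cube([3429, 6, 547]);
translate([486, 110, 570]) cube([3429, 158, 23]);


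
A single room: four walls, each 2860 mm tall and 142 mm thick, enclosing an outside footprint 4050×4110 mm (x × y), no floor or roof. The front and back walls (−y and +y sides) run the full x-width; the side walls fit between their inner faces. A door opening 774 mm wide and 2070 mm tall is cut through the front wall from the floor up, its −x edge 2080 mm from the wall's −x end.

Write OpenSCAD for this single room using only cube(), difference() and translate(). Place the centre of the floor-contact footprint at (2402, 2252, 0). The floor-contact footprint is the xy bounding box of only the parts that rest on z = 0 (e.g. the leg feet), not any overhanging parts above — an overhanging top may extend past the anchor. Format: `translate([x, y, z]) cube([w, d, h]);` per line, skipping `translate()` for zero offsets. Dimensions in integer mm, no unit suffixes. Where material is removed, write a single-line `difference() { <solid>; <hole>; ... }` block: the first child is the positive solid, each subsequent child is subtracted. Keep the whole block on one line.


difference() { translate([377, 197, 0]) cube([4050, 142, 2860]); translate([2457, 197, 0]) cube([774, 142, 2070]); }
translate([377, 4165, 0]) cube([4050, 142, 2860]);
translate([377, 339, 0]) cube([142, 3826, 2860]);
translate([4285, 339, 0]) cube([142, 3826, 2860]);


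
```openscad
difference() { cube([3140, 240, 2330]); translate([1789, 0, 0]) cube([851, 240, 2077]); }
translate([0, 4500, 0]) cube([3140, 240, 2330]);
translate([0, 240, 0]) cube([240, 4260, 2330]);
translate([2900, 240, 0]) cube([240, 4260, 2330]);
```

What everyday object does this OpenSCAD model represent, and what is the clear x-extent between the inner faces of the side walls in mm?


A single room. The interior width is 2660 mm.

Four walls enclosing a rectangle with a door in the front wall — a room. Outside width 3140 minus two 240 mm walls gives 2660 mm.


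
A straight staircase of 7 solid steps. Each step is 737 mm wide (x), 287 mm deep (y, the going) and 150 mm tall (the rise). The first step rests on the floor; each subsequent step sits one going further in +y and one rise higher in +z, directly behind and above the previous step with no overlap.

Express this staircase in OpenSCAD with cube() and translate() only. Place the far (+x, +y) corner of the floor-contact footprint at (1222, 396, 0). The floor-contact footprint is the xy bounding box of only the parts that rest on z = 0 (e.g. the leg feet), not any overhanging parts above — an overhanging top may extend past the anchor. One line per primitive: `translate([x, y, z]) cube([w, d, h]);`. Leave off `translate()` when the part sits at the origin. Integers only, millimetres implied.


translate([485, 109, 0]) cube([737, 287, 150]);
translate([485, 396, 150]) cube([737, 287, 150]);
translate([485, 683, 300]) cube([737, 287, 150]);
translate([485, 970, 450]) cube([737, 287, 150]);
translate([485, 1257, 600]) cube([737, 287, 150]);
translate([485, 1544, 750]) cube([737, 287, 150]);
translate([485, 1831, 900]) cube([737, 287, 150]);


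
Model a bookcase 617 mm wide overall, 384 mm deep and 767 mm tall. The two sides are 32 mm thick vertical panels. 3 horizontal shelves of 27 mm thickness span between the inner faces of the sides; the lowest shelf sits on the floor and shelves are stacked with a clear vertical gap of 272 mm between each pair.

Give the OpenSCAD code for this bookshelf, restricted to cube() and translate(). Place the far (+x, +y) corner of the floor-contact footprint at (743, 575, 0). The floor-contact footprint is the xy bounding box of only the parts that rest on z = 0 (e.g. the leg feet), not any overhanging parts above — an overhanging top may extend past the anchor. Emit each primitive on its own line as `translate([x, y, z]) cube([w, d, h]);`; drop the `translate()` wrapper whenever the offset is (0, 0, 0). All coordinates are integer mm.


translate([126, 191, 0]) cube([32, 384, 767]);
translate([711, 191, 0]) cube([32, 384, 767]);
translate([158, 191, 0]) cube([553, 384, 27]);
translate([158, 191, 299]) cube([553, 384, 27]);
translate([158, 191, 598]) cube([553, 384, 27]);


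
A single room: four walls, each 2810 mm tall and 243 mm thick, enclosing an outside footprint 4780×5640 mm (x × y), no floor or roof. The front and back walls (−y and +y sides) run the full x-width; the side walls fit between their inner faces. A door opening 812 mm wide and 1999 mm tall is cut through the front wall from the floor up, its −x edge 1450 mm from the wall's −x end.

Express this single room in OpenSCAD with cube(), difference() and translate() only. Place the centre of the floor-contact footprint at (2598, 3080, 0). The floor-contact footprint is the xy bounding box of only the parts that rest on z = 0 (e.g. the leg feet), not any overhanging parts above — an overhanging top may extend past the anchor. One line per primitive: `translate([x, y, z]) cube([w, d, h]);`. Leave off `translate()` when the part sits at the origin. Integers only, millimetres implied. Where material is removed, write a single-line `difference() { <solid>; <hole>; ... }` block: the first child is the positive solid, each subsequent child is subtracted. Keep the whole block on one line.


difference() { translate([208, 260, 0]) cube([4780, 243, 2810]); translate([1658, 260, 0]) cube([812, 243, 1999]); }
translate([208, 5657, 0]) cube([4780, 243, 2810]);
translate([208, 503, 0]) cube([243, 5154, 2810]);
translate([4745, 503, 0]) cube([243, 5154, 2810]);


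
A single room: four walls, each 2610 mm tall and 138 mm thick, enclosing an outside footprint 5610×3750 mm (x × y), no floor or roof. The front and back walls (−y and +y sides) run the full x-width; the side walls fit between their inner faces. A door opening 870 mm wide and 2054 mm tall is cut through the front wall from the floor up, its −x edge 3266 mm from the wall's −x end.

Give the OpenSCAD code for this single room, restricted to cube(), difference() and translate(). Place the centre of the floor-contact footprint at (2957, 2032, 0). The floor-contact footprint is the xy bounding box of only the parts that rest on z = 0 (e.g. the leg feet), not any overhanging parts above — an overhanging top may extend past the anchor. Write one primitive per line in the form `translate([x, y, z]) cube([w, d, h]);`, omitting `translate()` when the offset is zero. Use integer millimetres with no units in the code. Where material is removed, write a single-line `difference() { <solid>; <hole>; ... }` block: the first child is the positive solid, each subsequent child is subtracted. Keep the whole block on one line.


difference() { translate([152, 157, 0]) cube([5610, 138, 2610]); translate([3418, 157, 0]) cube([870, 138, 2054]); }
translate([152, 3769, 0]) cube([5610, 138, 2610]);
translate([152, 295, 0]) cube([138, 3474, 2610]);
translate([5624, 295, 0]) cube([138, 3474, 2610]);


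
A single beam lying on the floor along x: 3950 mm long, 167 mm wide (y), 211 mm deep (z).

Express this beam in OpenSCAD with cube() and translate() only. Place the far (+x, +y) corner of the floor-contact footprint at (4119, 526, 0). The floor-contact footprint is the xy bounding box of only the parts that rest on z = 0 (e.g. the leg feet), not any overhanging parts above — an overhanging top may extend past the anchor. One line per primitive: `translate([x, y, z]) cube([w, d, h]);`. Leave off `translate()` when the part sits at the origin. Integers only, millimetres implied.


translate([169, 359, 0]) cube([3950, 167, 211]);


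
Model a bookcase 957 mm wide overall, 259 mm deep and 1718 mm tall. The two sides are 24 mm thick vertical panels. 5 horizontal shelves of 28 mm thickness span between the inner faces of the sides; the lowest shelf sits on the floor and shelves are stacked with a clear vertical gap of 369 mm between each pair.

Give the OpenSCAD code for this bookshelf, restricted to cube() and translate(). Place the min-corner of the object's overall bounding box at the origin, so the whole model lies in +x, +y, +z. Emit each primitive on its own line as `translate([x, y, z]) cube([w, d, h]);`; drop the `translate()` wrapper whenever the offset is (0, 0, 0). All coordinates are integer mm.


cube([24, 259, 1718]);
translate([933, 0, 0]) cube([24, 259, 1718]);
translate([24, 0, 0]) cube([909, 259, 28]);
translate([24, 0, 397]) cube([909, 259, 28]);
translate([24, 0, 794]) cube([909, 259, 28]);
translate([24, 0, 1191]) cube([909, 259, 28]);
translate([24, 0, 1588]) cube([909, 259, 28]);


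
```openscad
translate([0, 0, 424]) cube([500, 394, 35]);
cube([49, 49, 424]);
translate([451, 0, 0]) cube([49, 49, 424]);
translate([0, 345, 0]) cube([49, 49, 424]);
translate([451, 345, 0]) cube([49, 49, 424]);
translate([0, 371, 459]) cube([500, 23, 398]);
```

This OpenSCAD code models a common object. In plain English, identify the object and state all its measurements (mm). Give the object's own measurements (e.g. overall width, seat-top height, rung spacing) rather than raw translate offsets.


A chair. The seat is a 500×394×35 mm slab with its top at z = 459 mm, on four 49×49 mm corner legs (flush with the seat edges, standing on z = 0). A flat backrest 23 mm thick, 398 mm tall, spans the full seat width and rises from the seat top along its +y edge, rear face flush with the rear of the seat.


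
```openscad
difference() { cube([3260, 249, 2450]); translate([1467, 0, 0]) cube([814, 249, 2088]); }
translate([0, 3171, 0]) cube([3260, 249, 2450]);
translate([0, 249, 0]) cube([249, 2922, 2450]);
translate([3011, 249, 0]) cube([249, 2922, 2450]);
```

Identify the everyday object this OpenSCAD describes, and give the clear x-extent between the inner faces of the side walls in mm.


A single room. The interior width is 2762 mm.

Four walls enclosing a rectangle with a door in the front wall — a room. Outside width 3260 minus two 249 mm walls gives 2762 mm.


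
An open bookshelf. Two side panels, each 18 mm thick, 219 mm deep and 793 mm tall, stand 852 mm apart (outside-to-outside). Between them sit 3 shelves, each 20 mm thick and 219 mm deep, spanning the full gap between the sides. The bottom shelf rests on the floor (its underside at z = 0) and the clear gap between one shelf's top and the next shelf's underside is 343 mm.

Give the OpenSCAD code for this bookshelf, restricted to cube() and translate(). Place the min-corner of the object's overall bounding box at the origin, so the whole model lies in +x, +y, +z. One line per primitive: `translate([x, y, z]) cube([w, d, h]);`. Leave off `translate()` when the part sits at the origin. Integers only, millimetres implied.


cube([18, 219, 793]);
translate([834, 0, 0]) cube([18, 219, 793]);
translate([18, 0, 0]) cube([816, 219, 20]);
translate([18, 0, 363]) cube([816, 219, 20]);
translate([18, 0, 726]) cube([816, 219, 20]);


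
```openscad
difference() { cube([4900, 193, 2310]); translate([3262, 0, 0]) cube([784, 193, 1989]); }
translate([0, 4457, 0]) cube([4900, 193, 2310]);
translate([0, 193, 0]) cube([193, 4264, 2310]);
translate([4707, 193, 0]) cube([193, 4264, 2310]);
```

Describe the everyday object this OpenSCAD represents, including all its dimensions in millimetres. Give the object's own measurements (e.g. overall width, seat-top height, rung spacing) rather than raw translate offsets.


A single room: four walls, each 2310 mm tall and 193 mm thick, enclosing an outside footprint 4900×4650 mm (x × y), no floor or roof. The front and back walls (−y and +y sides) run the full x-width; the side walls fit between their inner faces. A door opening 784 mm wide and 1989 mm tall is cut through the front wall from the floor up, its −x edge 3262 mm from the wall's −x end.


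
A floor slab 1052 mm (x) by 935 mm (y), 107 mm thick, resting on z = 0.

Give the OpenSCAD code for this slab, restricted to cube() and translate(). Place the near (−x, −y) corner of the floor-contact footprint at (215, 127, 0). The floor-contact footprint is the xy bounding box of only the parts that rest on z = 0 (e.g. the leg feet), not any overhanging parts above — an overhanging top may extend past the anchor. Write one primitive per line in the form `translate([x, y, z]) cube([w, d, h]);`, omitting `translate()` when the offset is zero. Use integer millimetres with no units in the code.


translate([215, 127, 0]) cube([1052, 935, 107]);


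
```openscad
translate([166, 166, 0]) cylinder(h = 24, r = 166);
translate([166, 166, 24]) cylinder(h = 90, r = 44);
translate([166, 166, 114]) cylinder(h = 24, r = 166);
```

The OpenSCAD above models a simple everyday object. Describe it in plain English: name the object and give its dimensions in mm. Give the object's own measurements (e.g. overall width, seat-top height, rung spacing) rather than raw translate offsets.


A spool: two coaxial disc flanges of radius 166 mm and thickness 24 mm, joined by a core cylinder of radius 44 mm and height 90 mm. The lower flange rests on z = 0 and the three cylinders share a vertical axis.


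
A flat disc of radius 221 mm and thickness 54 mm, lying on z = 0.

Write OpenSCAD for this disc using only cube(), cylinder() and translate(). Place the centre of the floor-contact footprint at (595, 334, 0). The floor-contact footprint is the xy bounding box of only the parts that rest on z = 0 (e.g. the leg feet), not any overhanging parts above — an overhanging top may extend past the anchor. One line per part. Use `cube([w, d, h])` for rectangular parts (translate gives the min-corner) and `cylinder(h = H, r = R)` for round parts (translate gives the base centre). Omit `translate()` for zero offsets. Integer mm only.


translate([595, 334, 0]) cylinder(h = 54, r = 221);


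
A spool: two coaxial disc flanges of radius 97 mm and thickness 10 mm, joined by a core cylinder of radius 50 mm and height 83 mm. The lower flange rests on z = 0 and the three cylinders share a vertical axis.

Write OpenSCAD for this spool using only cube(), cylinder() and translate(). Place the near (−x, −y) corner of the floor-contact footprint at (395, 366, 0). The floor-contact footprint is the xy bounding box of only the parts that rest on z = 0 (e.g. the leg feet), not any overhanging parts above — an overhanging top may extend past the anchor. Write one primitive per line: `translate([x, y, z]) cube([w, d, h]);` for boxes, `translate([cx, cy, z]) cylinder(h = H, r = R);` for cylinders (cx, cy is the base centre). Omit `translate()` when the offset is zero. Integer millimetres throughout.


translate([492, 463, 0]) cylinder(h = 10, r = 97);
translate([492, 463, 10]) cylinder(h = 83, r = 50);
translate([492, 463, 93]) cylinder(h = 10, r = 97);


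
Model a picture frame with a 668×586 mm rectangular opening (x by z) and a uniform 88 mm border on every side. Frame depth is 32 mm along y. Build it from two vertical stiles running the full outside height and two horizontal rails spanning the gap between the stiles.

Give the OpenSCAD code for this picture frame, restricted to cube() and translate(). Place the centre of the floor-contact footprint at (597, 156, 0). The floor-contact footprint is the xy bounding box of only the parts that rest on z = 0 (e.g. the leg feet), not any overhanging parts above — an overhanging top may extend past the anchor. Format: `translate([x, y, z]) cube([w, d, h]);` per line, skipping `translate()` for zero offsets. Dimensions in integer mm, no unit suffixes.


translate([175, 140, 0]) cube([88, 32, 762]);
translate([931, 140, 0]) cube([88, 32, 762]);
translate([263, 140, 0]) cube([668, 32, 88]);
translate([263, 140, 674]) cube([668, 32, 88]);


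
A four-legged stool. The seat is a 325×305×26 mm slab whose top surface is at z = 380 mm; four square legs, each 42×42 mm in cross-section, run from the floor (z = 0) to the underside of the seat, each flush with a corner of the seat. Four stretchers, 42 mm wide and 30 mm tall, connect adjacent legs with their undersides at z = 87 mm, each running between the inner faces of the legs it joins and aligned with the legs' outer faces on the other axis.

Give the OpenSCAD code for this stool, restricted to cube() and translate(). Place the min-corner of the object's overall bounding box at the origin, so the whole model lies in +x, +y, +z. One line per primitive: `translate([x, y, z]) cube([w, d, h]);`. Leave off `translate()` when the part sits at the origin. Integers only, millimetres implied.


// leg_h = 380 - 26 = 354
// stretcher span = 325 - 2*42 = 241
translate([0, 0, 354]) cube([325, 305, 26]);
cube([42, 42, 354]);
translate([283, 0, 0]) cube([42, 42, 354]);
translate([0, 263, 0]) cube([42, 42, 354]);
translate([283, 263, 0]) cube([42, 42, 354]);
translate([42, 0, 87]) cube([241, 42, 30]);
translate([42, 263, 87]) cube([241, 42, 30]);
translate([0, 42, 87]) cube([42, 221, 30]);
translate([283, 42, 87]) cube([42, 221, 30]);


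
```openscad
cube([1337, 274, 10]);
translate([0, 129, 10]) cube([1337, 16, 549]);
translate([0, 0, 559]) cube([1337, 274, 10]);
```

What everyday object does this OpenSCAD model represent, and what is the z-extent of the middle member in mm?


An I-beam. The web height is 549 mm.

Two wide flanges with a thin centred web — an I-beam. Overall 569 mm minus two 10 mm flanges gives a web of 569 − 2·10 = 549 mm.


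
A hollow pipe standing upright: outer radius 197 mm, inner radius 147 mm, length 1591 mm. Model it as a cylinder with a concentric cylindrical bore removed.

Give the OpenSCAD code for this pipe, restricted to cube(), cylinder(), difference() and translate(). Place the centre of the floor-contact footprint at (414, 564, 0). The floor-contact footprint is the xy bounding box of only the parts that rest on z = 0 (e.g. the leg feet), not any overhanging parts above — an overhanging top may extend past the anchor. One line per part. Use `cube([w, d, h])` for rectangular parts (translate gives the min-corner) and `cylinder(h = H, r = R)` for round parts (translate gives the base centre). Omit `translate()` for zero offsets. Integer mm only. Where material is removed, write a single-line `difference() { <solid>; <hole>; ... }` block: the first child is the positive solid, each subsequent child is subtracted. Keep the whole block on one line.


difference() { translate([414, 564, 0]) cylinder(h = 1591, r = 197); translate([414, 564, 0]) cylinder(h = 1591, r = 147); }


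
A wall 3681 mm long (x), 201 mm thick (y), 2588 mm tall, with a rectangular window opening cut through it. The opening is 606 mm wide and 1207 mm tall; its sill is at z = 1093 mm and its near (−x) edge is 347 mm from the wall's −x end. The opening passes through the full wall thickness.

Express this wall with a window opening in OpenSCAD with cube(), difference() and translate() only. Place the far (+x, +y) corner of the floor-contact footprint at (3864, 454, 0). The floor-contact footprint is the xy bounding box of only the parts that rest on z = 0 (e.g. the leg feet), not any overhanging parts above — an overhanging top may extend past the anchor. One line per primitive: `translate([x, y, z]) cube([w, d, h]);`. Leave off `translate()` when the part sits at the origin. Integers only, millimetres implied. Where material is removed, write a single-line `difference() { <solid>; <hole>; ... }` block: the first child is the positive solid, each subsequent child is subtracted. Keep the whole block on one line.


difference() { translate([183, 253, 0]) cube([3681, 201, 2588]); translate([530, 253, 1093]) cube([606, 201, 1207]); }


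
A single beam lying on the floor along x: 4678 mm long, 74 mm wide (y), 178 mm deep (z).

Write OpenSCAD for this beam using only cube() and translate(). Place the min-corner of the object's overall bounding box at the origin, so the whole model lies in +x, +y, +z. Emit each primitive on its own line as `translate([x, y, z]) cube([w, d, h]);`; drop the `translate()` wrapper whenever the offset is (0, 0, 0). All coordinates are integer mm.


cube([4678, 74, 178]);


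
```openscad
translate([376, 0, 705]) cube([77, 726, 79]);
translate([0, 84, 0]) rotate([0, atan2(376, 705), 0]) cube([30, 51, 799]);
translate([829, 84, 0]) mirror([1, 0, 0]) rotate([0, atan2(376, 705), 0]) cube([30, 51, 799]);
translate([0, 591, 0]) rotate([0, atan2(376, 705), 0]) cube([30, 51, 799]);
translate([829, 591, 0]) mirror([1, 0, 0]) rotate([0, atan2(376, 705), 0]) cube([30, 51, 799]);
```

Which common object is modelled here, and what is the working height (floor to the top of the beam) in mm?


A sawhorse. The overall height is 784 mm.

A beam across two mirrored pairs of raked legs — a sawhorse. The beam's underside is at z = 705 (matching the legs' vertical rise in atan2(376, 705)) and the beam is 79 mm tall, so its top is at 705 + 79 = 784 mm. The raked legs top out at the beam's underside, so that is the highest point.


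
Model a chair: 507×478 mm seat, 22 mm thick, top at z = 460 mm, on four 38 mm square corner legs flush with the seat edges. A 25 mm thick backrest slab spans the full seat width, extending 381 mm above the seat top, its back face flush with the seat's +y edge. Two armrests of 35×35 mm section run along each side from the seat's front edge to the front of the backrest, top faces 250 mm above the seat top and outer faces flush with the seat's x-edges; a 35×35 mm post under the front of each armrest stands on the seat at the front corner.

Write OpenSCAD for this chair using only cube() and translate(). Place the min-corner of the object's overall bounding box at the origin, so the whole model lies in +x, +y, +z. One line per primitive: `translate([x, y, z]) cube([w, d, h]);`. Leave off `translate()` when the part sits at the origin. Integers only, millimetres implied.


// leg_h = 460 - 22 = 438
// arm post h = 250 - 35 = 215
translate([0, 0, 438]) cube([507, 478, 22]);
cube([38, 38, 438]);
translate([469, 0, 0]) cube([38, 38, 438]);
translate([0, 440, 0]) cube([38, 38, 438]);
translate([469, 440, 0]) cube([38, 38, 438]);
translate([0, 453, 460]) cube([507, 25, 381]);
translate([0, 0, 675]) cube([35, 453, 35]);
translate([472, 0, 675]) cube([35, 453, 35]);
translate([0, 0, 460]) cube([35, 35, 215]);
translate([472, 0, 460]) cube([35, 35, 215]);


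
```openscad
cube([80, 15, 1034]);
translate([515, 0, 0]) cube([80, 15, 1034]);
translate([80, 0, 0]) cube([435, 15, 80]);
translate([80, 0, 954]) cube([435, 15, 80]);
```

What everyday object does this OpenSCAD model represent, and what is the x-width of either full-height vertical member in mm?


A picture frame. The border width is 80 mm.

Four thin pieces enclosing a rectangular opening — a picture frame. The two full-height stiles are 1034 mm tall; the top rail sits at z = 954 and is 80 mm tall, so the border above the opening is 1034 − 954 = 80 mm, matching the stile x-width.


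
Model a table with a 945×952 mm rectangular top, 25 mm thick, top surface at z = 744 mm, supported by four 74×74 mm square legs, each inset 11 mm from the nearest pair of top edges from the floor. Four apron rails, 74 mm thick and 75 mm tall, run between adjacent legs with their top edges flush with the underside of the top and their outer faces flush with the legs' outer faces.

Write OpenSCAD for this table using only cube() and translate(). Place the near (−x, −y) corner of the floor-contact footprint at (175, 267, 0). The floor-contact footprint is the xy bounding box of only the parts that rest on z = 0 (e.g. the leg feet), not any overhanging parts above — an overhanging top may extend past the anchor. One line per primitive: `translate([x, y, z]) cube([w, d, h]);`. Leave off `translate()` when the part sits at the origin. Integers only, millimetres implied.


translate([164, 256, 719]) cube([945, 952, 25]);
translate([175, 267, 0]) cube([74, 74, 719]);
translate([1024, 267, 0]) cube([74, 74, 719]);
translate([175, 1123, 0]) cube([74, 74, 719]);
translate([1024, 1123, 0]) cube([74, 74, 719]);
translate([249, 267, 644]) cube([775, 74, 75]);
translate([249, 1123, 644]) cube([775, 74, 75]);
translate([175, 341, 644]) cube([74, 782, 75]);
translate([1024, 341, 644]) cube([74, 782, 75]);


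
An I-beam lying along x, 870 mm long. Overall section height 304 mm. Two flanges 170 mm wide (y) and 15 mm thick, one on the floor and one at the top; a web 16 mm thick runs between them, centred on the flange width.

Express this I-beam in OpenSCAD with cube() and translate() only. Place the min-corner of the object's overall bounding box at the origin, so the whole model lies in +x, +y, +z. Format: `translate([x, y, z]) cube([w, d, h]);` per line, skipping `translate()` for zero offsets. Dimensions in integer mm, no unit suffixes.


cube([870, 170, 15]);
translate([0, 77, 15]) cube([870, 16, 274]);
translate([0, 0, 289]) cube([870, 170, 15]);


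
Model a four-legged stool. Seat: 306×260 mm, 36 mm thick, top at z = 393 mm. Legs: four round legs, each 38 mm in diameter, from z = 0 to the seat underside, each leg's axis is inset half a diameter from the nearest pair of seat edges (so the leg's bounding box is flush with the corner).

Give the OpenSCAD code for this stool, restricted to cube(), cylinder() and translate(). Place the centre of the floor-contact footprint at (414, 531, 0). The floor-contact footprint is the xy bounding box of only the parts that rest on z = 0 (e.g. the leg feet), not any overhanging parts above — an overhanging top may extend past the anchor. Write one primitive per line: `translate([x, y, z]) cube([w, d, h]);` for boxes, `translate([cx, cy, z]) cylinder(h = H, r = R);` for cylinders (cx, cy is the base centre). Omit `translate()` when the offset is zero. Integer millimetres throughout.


// leg_h = 393 - 36 = 357
translate([261, 401, 357]) cube([306, 260, 36]);
translate([280, 420, 0]) cylinder(h = 357, r = 19);
translate([548, 420, 0]) cylinder(h = 357, r = 19);
translate([280, 642, 0]) cylinder(h = 357, r = 19);
translate([548, 642, 0]) cylinder(h = 357, r = 19);


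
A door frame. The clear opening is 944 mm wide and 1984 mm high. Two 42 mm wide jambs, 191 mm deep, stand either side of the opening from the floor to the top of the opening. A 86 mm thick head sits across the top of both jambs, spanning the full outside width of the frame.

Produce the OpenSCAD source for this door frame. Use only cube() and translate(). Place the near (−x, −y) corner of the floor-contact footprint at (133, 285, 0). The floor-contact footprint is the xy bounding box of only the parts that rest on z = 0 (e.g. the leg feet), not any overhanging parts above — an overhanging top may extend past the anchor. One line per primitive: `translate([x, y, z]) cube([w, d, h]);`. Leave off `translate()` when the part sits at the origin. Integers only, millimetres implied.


translate([133, 285, 0]) cube([42, 191, 1984]);
translate([1119, 285, 0]) cube([42, 191, 1984]);
translate([133, 285, 1984]) cube([1028, 191, 86]);


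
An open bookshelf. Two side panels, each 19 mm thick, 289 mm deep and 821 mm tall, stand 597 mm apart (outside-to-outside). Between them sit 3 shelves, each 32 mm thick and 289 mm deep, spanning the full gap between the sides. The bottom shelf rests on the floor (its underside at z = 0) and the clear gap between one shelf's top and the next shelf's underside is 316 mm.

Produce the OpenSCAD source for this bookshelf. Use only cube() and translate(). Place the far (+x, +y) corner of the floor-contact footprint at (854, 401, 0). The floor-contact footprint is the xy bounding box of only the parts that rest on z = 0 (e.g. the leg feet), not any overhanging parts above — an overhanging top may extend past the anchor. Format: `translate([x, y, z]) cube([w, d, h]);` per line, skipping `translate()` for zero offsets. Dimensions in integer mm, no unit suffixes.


translate([257, 112, 0]) cube([19, 289, 821]);
translate([835, 112, 0]) cube([19, 289, 821]);
translate([276, 112, 0]) cube([559, 289, 32]);
translate([276, 112, 348]) cube([559, 289, 32]);
translate([276, 112, 696]) cube([559, 289, 32]);


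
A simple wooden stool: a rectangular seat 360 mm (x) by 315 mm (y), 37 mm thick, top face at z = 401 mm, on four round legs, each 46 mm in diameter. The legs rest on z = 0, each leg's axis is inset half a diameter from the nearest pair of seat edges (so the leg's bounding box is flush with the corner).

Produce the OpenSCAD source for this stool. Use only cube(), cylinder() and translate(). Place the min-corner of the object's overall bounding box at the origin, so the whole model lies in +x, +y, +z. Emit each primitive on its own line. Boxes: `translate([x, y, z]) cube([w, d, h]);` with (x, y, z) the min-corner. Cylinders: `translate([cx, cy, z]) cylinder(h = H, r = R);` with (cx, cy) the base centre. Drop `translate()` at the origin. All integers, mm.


// leg_h = 401 - 37 = 364
translate([0, 0, 364]) cube([360, 315, 37]);
translate([23, 23, 0]) cylinder(h = 364, r = 23);
translate([337, 23, 0]) cylinder(h = 364, r = 23);
translate([23, 292, 0]) cylinder(h = 364, r = 23);
translate([337, 292, 0]) cylinder(h = 364, r = 23);


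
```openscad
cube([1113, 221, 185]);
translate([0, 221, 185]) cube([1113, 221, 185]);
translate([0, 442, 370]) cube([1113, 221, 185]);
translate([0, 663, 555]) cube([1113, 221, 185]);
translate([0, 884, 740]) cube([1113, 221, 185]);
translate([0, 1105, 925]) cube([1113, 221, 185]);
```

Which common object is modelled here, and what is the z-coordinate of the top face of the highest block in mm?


A staircase. The total rise is 1110 mm.

6 identical blocks, each offset up and back from the previous — a staircase. Each step is 185 mm tall and there are 6 of them, so the total rise is 6 × 185 = 1110 mm.


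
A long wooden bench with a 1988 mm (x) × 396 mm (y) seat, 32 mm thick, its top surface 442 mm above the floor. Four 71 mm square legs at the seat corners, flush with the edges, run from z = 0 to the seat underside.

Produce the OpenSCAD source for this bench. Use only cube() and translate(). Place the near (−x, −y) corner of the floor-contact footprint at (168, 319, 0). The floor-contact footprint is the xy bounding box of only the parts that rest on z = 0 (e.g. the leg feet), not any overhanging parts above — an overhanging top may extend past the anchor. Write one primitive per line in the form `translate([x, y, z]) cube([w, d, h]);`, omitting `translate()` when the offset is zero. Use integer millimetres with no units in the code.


// leg_h = 442 − 32 = 410
translate([168, 319, 410]) cube([1988, 396, 32]);
translate([168, 319, 0]) cube([71, 71, 410]);
translate([168, 644, 0]) cube([71, 71, 410]);
translate([2085, 319, 0]) cube([71, 71, 410]);
translate([2085, 644, 0]) cube([71, 71, 410]);


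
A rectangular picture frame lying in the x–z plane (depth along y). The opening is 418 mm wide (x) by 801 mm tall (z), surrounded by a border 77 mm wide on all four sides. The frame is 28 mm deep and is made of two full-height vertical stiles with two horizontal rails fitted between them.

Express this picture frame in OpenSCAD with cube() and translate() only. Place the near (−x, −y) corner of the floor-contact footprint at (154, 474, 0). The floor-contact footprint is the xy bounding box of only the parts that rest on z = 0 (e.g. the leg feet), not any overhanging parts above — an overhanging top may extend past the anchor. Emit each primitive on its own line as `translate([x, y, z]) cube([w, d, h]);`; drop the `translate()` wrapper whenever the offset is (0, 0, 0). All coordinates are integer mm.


translate([154, 474, 0]) cube([77, 28, 955]);
translate([649, 474, 0]) cube([77, 28, 955]);
translate([231, 474, 0]) cube([418, 28, 77]);
translate([231, 474, 878]) cube([418, 28, 77]);
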